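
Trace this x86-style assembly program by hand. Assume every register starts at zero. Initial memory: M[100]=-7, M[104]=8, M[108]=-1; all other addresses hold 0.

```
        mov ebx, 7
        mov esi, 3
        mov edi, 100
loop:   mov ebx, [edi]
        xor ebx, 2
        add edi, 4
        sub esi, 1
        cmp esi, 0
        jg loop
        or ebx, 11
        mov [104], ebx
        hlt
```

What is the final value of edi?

112

after mov ebx, 7: ebx=7
after mov esi, 3: esi=3
after mov edi, 100: edi=100
after mov ebx, [edi]: ebx=M[100]=-7
after xor ebx, 2: ebx=(-7)^2=-5
after add edi, 4: edi=100+4=104
after sub esi, 1: esi=3-1=2
cmp esi, 0  (cmp 2,0)
jg loop: taken
after mov ebx, [edi]: ebx=M[104]=8
after xor ebx, 2: ebx=8^2=10
after add edi, 4: edi=104+4=108
after sub esi, 1: esi=2-1=1
cmp esi, 0  (cmp 1,0)
jg loop: taken
after mov ebx, [edi]: ebx=M[108]=-1
after xor ebx, 2: ebx=(-1)^2=-3
after add edi, 4: edi=108+4=112
after sub esi, 1: esi=1-1=0
cmp esi, 0  (cmp 0,0)
jg loop: not taken
after or ebx, 11: ebx=(-3)|11=-1
mov [104], ebx → M[104]=-1
halt.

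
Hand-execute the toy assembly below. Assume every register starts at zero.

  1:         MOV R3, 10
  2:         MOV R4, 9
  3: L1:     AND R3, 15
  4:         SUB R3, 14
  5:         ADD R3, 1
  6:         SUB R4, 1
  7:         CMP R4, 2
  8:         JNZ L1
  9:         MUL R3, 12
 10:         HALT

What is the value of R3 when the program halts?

R3=10
R4=9
R3=10&15=10
R3=10-14=-4
R3=(-4)+1=-3
R4=9-1=8
CMP R4, 2  (cmp 8,2)
JNZ L1: taken
R3=(-3)&15=13
R3=13-14=-1
R3=(-1)+1=0
R4=8-1=7
CMP R4, 2  (cmp 7,2)
JNZ L1: taken
R3=0&15=0
R3=0-14=-14
R3=(-14)+1=-13
R4=7-1=6
CMP R4, 2  (cmp 6,2)
JNZ L1: taken
R3=(-13)&15=3
R3=3-14=-11
R3=(-11)+1=-10
R4=6-1=5
CMP R4, 2  (cmp 5,2)
JNZ L1: taken
R3=(-10)&15=6
R3=6-14=-8
R3=(-8)+1=-7
R4=5-1=4
CMP R4, 2  (cmp 4,2)
JNZ L1: taken
R3=(-7)&15=9
R3=9-14=-5
R3=(-5)+1=-4
R4=4-1=3
CMP R4, 2  (cmp 3,2)
JNZ L1: taken
R3=(-4)&15=12
R3=12-14=-2
R3=(-2)+1=-1
R4=3-1=2
CMP R4, 2  (cmp 2,2)
JNZ L1: not taken
R3=(-1)*12=-12
halt.

-12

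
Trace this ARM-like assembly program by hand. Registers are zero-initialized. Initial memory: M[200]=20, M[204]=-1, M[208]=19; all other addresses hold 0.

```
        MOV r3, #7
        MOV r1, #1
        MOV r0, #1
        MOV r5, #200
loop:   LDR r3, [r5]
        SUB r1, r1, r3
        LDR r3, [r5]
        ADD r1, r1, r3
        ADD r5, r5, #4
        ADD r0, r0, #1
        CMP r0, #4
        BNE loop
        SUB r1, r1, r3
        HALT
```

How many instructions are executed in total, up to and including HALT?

after MOV r3, #7: r3=7
after MOV r1, #1: r1=1
after MOV r0, #1: r0=1
after MOV r5, #200: r5=200
after LDR r3, [r5]: r3=M[200]=20
after SUB r1, r1, r3: r1=1-20=-19
after LDR r3, [r5]: r3=M[200]=20
after ADD r1, r1, r3: r1=(-19)+20=1
after ADD r5, r5, #4: r5=200+4=204
after ADD r0, r0, #1: r0=1+1=2
CMP r0, #4  (cmp 2,4)
BNE loop: taken
after LDR r3, [r5]: r3=M[204]=-1
after SUB r1, r1, r3: r1=1-(-1)=2
after LDR r3, [r5]: r3=M[204]=-1
after ADD r1, r1, r3: r1=2+(-1)=1
after ADD r5, r5, #4: r5=204+4=208
after ADD r0, r0, #1: r0=2+1=3
CMP r0, #4  (cmp 3,4)
BNE loop: taken
after LDR r3, [r5]: r3=M[208]=19
after SUB r1, r1, r3: r1=1-19=-18
after LDR r3, [r5]: r3=M[208]=19
after ADD r1, r1, r3: r1=(-18)+19=1
after ADD r5, r5, #4: r5=208+4=212
after ADD r0, r0, #1: r0=3+1=4
CMP r0, #4  (cmp 4,4)
BNE loop: not taken
after SUB r1, r1, r3: r1=1-19=-18
halt.
Total executed instructions: 30.

30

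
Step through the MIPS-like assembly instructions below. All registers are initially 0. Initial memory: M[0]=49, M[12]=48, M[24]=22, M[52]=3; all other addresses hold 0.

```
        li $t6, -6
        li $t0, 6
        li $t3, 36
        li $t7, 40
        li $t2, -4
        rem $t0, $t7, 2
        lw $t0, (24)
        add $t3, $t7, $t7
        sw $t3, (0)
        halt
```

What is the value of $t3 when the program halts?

$t6=-6
$t0=6
$t3=36
$t7=40
$t2=-4
$t0=40%2=0
$t0=M[24]=22
$t3=40+40=80
sw $t3, (0) → M[0]=80
halt.

80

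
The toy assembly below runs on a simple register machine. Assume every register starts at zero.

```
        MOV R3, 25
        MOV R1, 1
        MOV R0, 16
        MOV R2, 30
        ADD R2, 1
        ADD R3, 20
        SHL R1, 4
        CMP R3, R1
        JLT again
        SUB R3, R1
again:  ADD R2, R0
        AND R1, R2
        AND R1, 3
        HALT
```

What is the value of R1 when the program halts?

0

R3=25
R1=1
R0=16
R2=30
R2=30+1=31
R3=25+20=45
R1=1<<4=16
CMP R3, R1  (cmp 45,16)
JLT again: not taken
R3=45-16=29
R2=31+16=47
R1=16&47=0
R1=0&3=0
halt.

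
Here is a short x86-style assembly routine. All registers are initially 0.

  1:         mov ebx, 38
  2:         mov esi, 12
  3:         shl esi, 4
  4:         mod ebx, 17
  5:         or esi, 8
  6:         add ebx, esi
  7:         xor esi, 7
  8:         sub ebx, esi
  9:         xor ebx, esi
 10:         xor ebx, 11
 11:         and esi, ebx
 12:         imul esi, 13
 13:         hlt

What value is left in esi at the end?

after mov ebx, 38: ebx=38
after mov esi, 12: esi=12
after shl esi, 4: esi=12<<4=192
after mod ebx, 17: ebx=38%17=4
after or esi, 8: esi=192|8=200
after add ebx, esi: ebx=4+200=204
after xor esi, 7: esi=200^7=207
after sub ebx, esi: ebx=204-207=-3
after xor ebx, esi: ebx=(-3)^207=-206
after xor ebx, 11: ebx=(-206)^11=-199
after and esi, ebx: esi=207&(-199)=9
after imul esi, 13: esi=9*13=117
halt.

117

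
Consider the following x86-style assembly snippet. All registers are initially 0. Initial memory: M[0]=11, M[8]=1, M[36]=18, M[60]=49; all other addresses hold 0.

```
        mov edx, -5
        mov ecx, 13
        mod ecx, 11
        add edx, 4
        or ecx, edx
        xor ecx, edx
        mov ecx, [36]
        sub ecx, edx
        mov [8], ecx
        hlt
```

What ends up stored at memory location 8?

19

after mov edx, -5: edx=-5
after mov ecx, 13: ecx=13
after mod ecx, 11: ecx=13%11=2
after add edx, 4: edx=(-5)+4=-1
after or ecx, edx: ecx=2|(-1)=-1
after xor ecx, edx: ecx=(-1)^(-1)=0
after mov ecx, [36]: ecx=M[36]=18
after sub ecx, edx: ecx=18-(-1)=19
mov [8], ecx → M[8]=19
halt.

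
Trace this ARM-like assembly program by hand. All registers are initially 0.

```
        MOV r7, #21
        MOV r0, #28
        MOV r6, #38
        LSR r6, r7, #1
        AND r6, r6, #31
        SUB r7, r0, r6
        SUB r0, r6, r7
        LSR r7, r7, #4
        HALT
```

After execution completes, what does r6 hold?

10

MOV r7, #21 → r7=21
MOV r0, #28 → r0=28
MOV r6, #38 → r6=38
LSR r6, r7, #1 → r6=21>>1=10
AND r6, r6, #31 → r6=10&31=10
SUB r7, r0, r6 → r7=28-10=18
SUB r0, r6, r7 → r0=10-18=-8
LSR r7, r7, #4 → r7=18>>4=1
halt.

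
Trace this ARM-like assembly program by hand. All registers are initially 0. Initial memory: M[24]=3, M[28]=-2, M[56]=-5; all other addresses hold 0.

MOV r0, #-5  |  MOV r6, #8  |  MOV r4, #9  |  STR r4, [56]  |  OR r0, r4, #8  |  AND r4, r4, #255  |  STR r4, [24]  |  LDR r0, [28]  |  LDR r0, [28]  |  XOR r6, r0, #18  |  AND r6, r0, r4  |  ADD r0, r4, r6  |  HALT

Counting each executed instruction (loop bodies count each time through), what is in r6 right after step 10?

after MOV r0, #-5: r0=-5
after MOV r6, #8: r6=8
after MOV r4, #9: r4=9
STR r4, [56] → M[56]=9
after OR r0, r4, #8: r0=9|8=9
after AND r4, r4, #255: r4=9&255=9
STR r4, [24] → M[24]=9
after LDR r0, [28]: r0=M[28]=-2
after LDR r0, [28]: r0=M[28]=-2
after XOR r6, r0, #18: r6=(-2)^18=-20
After step 10: r6 = -20.

-20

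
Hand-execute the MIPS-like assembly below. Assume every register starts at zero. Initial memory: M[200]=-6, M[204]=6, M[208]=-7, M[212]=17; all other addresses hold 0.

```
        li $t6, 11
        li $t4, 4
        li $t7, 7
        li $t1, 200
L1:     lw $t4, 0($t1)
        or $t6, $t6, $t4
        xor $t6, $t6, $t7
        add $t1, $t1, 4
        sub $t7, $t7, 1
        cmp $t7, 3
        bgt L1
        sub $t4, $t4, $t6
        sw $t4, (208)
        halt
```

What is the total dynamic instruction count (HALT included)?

35

li $t6, 11 → $t6=11
li $t4, 4 → $t4=4
li $t7, 7 → $t7=7
li $t1, 200 → $t1=200
lw $t4, 0($t1) → $t4=M[200]=-6
or $t6, $t6, $t4 → $t6=11|(-6)=-5
xor $t6, $t6, $t7 → $t6=(-5)^7=-4
add $t1, $t1, 4 → $t1=200+4=204
sub $t7, $t7, 1 → $t7=7-1=6
cmp $t7, 3  (cmp 6,3)
bgt L1: taken
lw $t4, 0($t1) → $t4=M[204]=6
or $t6, $t6, $t4 → $t6=(-4)|6=-2
xor $t6, $t6, $t7 → $t6=(-2)^6=-8
add $t1, $t1, 4 → $t1=204+4=208
sub $t7, $t7, 1 → $t7=6-1=5
cmp $t7, 3  (cmp 5,3)
bgt L1: taken
lw $t4, 0($t1) → $t4=M[208]=-7
or $t6, $t6, $t4 → $t6=(-8)|(-7)=-7
xor $t6, $t6, $t7 → $t6=(-7)^5=-4
add $t1, $t1, 4 → $t1=208+4=212
sub $t7, $t7, 1 → $t7=5-1=4
cmp $t7, 3  (cmp 4,3)
bgt L1: taken
lw $t4, 0($t1) → $t4=M[212]=17
or $t6, $t6, $t4 → $t6=(-4)|17=-3
xor $t6, $t6, $t7 → $t6=(-3)^4=-7
add $t1, $t1, 4 → $t1=212+4=216
sub $t7, $t7, 1 → $t7=4-1=3
cmp $t7, 3  (cmp 3,3)
bgt L1: not taken
sub $t4, $t4, $t6 → $t4=17-(-7)=24
sw $t4, (208) → M[208]=24
halt.
Total executed instructions: 35.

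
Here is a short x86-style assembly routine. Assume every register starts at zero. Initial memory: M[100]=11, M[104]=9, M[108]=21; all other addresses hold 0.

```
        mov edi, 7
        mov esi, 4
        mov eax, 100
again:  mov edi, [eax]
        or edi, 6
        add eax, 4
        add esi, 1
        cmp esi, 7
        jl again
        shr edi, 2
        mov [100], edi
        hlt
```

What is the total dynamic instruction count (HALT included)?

24

after mov edi, 7: edi=7
after mov esi, 4: esi=4
after mov eax, 100: eax=100
after mov edi, [eax]: edi=M[100]=11
after or edi, 6: edi=11|6=15
after add eax, 4: eax=100+4=104
after add esi, 1: esi=4+1=5
cmp esi, 7  (cmp 5,7)
jl again: taken
after mov edi, [eax]: edi=M[104]=9
after or edi, 6: edi=9|6=15
after add eax, 4: eax=104+4=108
after add esi, 1: esi=5+1=6
cmp esi, 7  (cmp 6,7)
jl again: taken
after mov edi, [eax]: edi=M[108]=21
after or edi, 6: edi=21|6=23
after add eax, 4: eax=108+4=112
after add esi, 1: esi=6+1=7
cmp esi, 7  (cmp 7,7)
jl again: not taken
after shr edi, 2: edi=23>>2=5
mov [100], edi → M[100]=5
halt.
Total executed instructions: 24.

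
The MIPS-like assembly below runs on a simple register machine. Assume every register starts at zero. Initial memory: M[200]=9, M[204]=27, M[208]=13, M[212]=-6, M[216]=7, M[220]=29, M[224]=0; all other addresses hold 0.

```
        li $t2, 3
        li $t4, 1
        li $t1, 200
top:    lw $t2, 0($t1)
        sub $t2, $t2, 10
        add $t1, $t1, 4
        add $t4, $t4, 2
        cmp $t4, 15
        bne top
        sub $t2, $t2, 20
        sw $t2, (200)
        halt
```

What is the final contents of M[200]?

-30

$t2=3
$t4=1
$t1=200
$t2=M[200]=9
$t2=9-10=-1
$t1=200+4=204
$t4=1+2=3
cmp $t4, 15  (cmp 3,15)
bne top: taken
$t2=M[204]=27
$t2=27-10=17
$t1=204+4=208
$t4=3+2=5
cmp $t4, 15  (cmp 5,15)
bne top: taken
$t2=M[208]=13
$t2=13-10=3
$t1=208+4=212
$t4=5+2=7
cmp $t4, 15  (cmp 7,15)
bne top: taken
$t2=M[212]=-6
$t2=(-6)-10=-16
$t1=212+4=216
$t4=7+2=9
cmp $t4, 15  (cmp 9,15)
bne top: taken
$t2=M[216]=7
$t2=7-10=-3
$t1=216+4=220
$t4=9+2=11
cmp $t4, 15  (cmp 11,15)
bne top: taken
$t2=M[220]=29
$t2=29-10=19
$t1=220+4=224
$t4=11+2=13
cmp $t4, 15  (cmp 13,15)
bne top: taken
$t2=M[224]=0
$t2=0-10=-10
$t1=224+4=228
$t4=13+2=15
cmp $t4, 15  (cmp 15,15)
bne top: not taken
$t2=(-10)-20=-30
sw $t2, (200) → M[200]=-30
halt.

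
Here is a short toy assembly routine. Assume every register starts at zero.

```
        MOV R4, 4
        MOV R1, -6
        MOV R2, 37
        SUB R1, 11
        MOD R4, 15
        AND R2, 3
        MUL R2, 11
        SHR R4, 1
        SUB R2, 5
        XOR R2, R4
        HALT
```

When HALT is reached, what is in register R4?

2

MOV R4, 4 → R4=4
MOV R1, -6 → R1=-6
MOV R2, 37 → R2=37
SUB R1, 11 → R1=(-6)-11=-17
MOD R4, 15 → R4=4%15=4
AND R2, 3 → R2=37&3=1
MUL R2, 11 → R2=1*11=11
SHR R4, 1 → R4=4>>1=2
SUB R2, 5 → R2=11-5=6
XOR R2, R4 → R2=6^2=4
halt.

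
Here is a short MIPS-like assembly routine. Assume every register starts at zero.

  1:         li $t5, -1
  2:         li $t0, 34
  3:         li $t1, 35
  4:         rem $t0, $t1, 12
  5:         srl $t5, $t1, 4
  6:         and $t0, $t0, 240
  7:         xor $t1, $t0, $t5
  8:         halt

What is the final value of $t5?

li $t5, -1 → $t5=-1
li $t0, 34 → $t0=34
li $t1, 35 → $t1=35
rem $t0, $t1, 12 → $t0=35%12=11
srl $t5, $t1, 4 → $t5=35>>4=2
and $t0, $t0, 240 → $t0=11&240=0
xor $t1, $t0, $t5 → $t1=0^2=2
halt.

2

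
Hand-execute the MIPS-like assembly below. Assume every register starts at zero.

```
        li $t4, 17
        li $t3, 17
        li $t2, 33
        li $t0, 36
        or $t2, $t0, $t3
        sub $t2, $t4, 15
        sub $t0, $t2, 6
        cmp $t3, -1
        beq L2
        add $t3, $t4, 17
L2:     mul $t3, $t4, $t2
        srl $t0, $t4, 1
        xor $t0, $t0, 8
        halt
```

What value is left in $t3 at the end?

$t4=17
$t3=17
$t2=33
$t0=36
$t2=36|17=53
$t2=17-15=2
$t0=2-6=-4
cmp $t3, -1  (cmp 17,-1)
beq L2: not taken
$t3=17+17=34
$t3=17*2=34
$t0=17>>1=8
$t0=8^8=0
halt.

34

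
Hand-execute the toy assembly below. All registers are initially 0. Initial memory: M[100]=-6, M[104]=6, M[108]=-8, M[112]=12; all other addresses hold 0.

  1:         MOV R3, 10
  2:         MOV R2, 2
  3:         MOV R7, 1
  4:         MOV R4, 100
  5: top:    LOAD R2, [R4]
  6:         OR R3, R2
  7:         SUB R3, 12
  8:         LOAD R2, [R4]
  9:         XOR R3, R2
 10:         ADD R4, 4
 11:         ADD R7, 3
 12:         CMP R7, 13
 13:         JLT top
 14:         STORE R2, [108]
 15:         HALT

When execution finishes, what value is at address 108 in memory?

MOV R3, 10 → R3=10
MOV R2, 2 → R2=2
MOV R7, 1 → R7=1
MOV R4, 100 → R4=100
LOAD R2, [R4] → R2=M[100]=-6
OR R3, R2 → R3=10|(-6)=-6
SUB R3, 12 → R3=(-6)-12=-18
LOAD R2, [R4] → R2=M[100]=-6
XOR R3, R2 → R3=(-18)^(-6)=20
ADD R4, 4 → R4=100+4=104
ADD R7, 3 → R7=1+3=4
CMP R7, 13  (cmp 4,13)
JLT top: taken
LOAD R2, [R4] → R2=M[104]=6
OR R3, R2 → R3=20|6=22
SUB R3, 12 → R3=22-12=10
LOAD R2, [R4] → R2=M[104]=6
XOR R3, R2 → R3=10^6=12
ADD R4, 4 → R4=104+4=108
ADD R7, 3 → R7=4+3=7
CMP R7, 13  (cmp 7,13)
JLT top: taken
LOAD R2, [R4] → R2=M[108]=-8
OR R3, R2 → R3=12|(-8)=-4
SUB R3, 12 → R3=(-4)-12=-16
LOAD R2, [R4] → R2=M[108]=-8
XOR R3, R2 → R3=(-16)^(-8)=8
ADD R4, 4 → R4=108+4=112
ADD R7, 3 → R7=7+3=10
CMP R7, 13  (cmp 10,13)
JLT top: taken
LOAD R2, [R4] → R2=M[112]=12
OR R3, R2 → R3=8|12=12
SUB R3, 12 → R3=12-12=0
LOAD R2, [R4] → R2=M[112]=12
XOR R3, R2 → R3=0^12=12
ADD R4, 4 → R4=112+4=116
ADD R7, 3 → R7=10+3=13
CMP R7, 13  (cmp 13,13)
JLT top: not taken
STORE R2, [108] → M[108]=12
halt.

12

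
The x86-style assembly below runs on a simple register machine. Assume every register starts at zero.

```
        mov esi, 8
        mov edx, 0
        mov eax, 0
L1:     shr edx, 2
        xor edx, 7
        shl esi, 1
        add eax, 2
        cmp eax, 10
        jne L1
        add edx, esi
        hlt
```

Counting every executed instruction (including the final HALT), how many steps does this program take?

35

after mov esi, 8: esi=8
after mov edx, 0: edx=0
after mov eax, 0: eax=0
after shr edx, 2: edx=0>>2=0
after xor edx, 7: edx=0^7=7
after shl esi, 1: esi=8<<1=16
after add eax, 2: eax=0+2=2
cmp eax, 10  (cmp 2,10)
jne L1: taken
after shr edx, 2: edx=7>>2=1
after xor edx, 7: edx=1^7=6
after shl esi, 1: esi=16<<1=32
after add eax, 2: eax=2+2=4
cmp eax, 10  (cmp 4,10)
jne L1: taken
after shr edx, 2: edx=6>>2=1
after xor edx, 7: edx=1^7=6
after shl esi, 1: esi=32<<1=64
after add eax, 2: eax=4+2=6
cmp eax, 10  (cmp 6,10)
jne L1: taken
after shr edx, 2: edx=6>>2=1
after xor edx, 7: edx=1^7=6
after shl esi, 1: esi=64<<1=128
after add eax, 2: eax=6+2=8
cmp eax, 10  (cmp 8,10)
jne L1: taken
after shr edx, 2: edx=6>>2=1
after xor edx, 7: edx=1^7=6
after shl esi, 1: esi=128<<1=256
after add eax, 2: eax=8+2=10
cmp eax, 10  (cmp 10,10)
jne L1: not taken
after add edx, esi: edx=6+256=262
halt.
Total executed instructions: 35.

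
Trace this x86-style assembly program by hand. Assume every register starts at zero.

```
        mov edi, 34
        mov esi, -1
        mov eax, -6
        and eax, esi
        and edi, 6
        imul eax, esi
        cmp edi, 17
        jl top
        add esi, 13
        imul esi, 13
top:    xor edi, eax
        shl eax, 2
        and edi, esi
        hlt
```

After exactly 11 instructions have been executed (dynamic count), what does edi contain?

mov edi, 34 → edi=34
mov esi, -1 → esi=-1
mov eax, -6 → eax=-6
and eax, esi → eax=(-6)&(-1)=-6
and edi, 6 → edi=34&6=2
imul eax, esi → eax=(-6)*(-1)=6
cmp edi, 17  (cmp 2,17)
jl top: taken
xor edi, eax → edi=2^6=4
shl eax, 2 → eax=6<<2=24
and edi, esi → edi=4&(-1)=4
After step 11: edi = 4.

4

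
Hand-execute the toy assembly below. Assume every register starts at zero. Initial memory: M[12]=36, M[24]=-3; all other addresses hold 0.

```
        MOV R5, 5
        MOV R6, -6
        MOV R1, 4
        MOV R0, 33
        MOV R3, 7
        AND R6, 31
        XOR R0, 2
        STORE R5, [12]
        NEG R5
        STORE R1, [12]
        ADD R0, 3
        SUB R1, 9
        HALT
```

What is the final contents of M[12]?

MOV R5, 5 → R5=5
MOV R6, -6 → R6=-6
MOV R1, 4 → R1=4
MOV R0, 33 → R0=33
MOV R3, 7 → R3=7
AND R6, 31 → R6=(-6)&31=26
XOR R0, 2 → R0=33^2=35
STORE R5, [12] → M[12]=5
NEG R5 → R5=-(5)=-5
STORE R1, [12] → M[12]=4
ADD R0, 3 → R0=35+3=38
SUB R1, 9 → R1=4-9=-5
halt.

4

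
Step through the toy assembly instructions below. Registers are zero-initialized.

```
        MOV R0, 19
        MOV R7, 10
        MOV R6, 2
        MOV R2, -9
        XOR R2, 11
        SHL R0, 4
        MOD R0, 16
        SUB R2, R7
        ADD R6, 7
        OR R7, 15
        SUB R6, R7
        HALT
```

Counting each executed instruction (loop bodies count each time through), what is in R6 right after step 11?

-6

R0=19
R7=10
R6=2
R2=-9
R2=(-9)^11=-4
R0=19<<4=304
R0=304%16=0
R2=(-4)-10=-14
R6=2+7=9
R7=10|15=15
R6=9-15=-6
After step 11: R6 = -6.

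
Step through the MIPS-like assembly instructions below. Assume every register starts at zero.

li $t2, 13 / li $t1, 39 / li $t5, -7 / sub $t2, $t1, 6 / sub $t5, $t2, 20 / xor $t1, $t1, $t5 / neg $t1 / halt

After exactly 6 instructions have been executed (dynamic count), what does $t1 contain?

li $t2, 13 → $t2=13
li $t1, 39 → $t1=39
li $t5, -7 → $t5=-7
sub $t2, $t1, 6 → $t2=39-6=33
sub $t5, $t2, 20 → $t5=33-20=13
xor $t1, $t1, $t5 → $t1=39^13=42
After step 6: $t1 = 42.

42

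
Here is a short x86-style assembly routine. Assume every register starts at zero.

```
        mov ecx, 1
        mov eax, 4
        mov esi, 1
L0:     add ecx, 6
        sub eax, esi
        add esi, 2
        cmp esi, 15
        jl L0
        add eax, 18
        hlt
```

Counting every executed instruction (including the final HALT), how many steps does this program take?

40

after mov ecx, 1: ecx=1
after mov eax, 4: eax=4
after mov esi, 1: esi=1
after add ecx, 6: ecx=1+6=7
after sub eax, esi: eax=4-1=3
after add esi, 2: esi=1+2=3
cmp esi, 15  (cmp 3,15)
jl L0: taken
after add ecx, 6: ecx=7+6=13
after sub eax, esi: eax=3-3=0
after add esi, 2: esi=3+2=5
cmp esi, 15  (cmp 5,15)
jl L0: taken
after add ecx, 6: ecx=13+6=19
after sub eax, esi: eax=0-5=-5
after add esi, 2: esi=5+2=7
cmp esi, 15  (cmp 7,15)
jl L0: taken
after add ecx, 6: ecx=19+6=25
after sub eax, esi: eax=(-5)-7=-12
after add esi, 2: esi=7+2=9
cmp esi, 15  (cmp 9,15)
jl L0: taken
after add ecx, 6: ecx=25+6=31
after sub eax, esi: eax=(-12)-9=-21
after add esi, 2: esi=9+2=11
cmp esi, 15  (cmp 11,15)
jl L0: taken
after add ecx, 6: ecx=31+6=37
after sub eax, esi: eax=(-21)-11=-32
after add esi, 2: esi=11+2=13
cmp esi, 15  (cmp 13,15)
jl L0: taken
after add ecx, 6: ecx=37+6=43
after sub eax, esi: eax=(-32)-13=-45
after add esi, 2: esi=13+2=15
cmp esi, 15  (cmp 15,15)
jl L0: not taken
after add eax, 18: eax=(-45)+18=-27
halt.
Total executed instructions: 40.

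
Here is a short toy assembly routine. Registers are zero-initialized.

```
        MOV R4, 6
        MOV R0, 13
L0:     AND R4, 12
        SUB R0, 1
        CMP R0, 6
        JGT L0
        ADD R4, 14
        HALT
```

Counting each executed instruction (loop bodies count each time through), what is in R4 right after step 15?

4

R4=6
R0=13
R4=6&12=4
R0=13-1=12
CMP R0, 6  (cmp 12,6)
JGT L0: taken
R4=4&12=4
R0=12-1=11
CMP R0, 6  (cmp 11,6)
JGT L0: taken
R4=4&12=4
R0=11-1=10
CMP R0, 6  (cmp 10,6)
JGT L0: taken
R4=4&12=4
After step 15: R4 = 4.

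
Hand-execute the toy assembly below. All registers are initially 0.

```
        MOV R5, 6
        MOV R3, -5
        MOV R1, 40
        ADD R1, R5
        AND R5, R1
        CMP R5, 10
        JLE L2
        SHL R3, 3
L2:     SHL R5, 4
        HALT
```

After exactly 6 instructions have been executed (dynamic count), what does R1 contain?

MOV R5, 6 → R5=6
MOV R3, -5 → R3=-5
MOV R1, 40 → R1=40
ADD R1, R5 → R1=40+6=46
AND R5, R1 → R5=6&46=6
CMP R5, 10  (cmp 6,10)
After step 6: R1 = 46.

46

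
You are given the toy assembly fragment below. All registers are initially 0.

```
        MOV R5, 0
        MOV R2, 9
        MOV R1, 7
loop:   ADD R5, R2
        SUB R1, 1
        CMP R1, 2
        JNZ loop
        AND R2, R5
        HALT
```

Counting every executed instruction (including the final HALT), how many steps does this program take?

25

R5=0
R2=9
R1=7
R5=0+9=9
R1=7-1=6
CMP R1, 2  (cmp 6,2)
JNZ loop: taken
R5=9+9=18
R1=6-1=5
CMP R1, 2  (cmp 5,2)
JNZ loop: taken
R5=18+9=27
R1=5-1=4
CMP R1, 2  (cmp 4,2)
JNZ loop: taken
R5=27+9=36
R1=4-1=3
CMP R1, 2  (cmp 3,2)
JNZ loop: taken
R5=36+9=45
R1=3-1=2
CMP R1, 2  (cmp 2,2)
JNZ loop: not taken
R2=9&45=9
halt.
Total executed instructions: 25.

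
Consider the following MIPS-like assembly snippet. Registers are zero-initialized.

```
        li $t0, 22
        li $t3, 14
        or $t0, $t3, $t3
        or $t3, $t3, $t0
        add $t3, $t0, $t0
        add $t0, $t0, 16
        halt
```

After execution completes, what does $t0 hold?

after li $t0, 22: $t0=22
after li $t3, 14: $t3=14
after or $t0, $t3, $t3: $t0=14|14=14
after or $t3, $t3, $t0: $t3=14|14=14
after add $t3, $t0, $t0: $t3=14+14=28
after add $t0, $t0, 16: $t0=14+16=30
halt.

30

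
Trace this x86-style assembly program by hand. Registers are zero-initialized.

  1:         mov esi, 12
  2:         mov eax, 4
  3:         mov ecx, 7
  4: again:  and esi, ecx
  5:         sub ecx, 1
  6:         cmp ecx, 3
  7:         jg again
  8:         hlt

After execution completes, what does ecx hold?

3

esi=12
eax=4
ecx=7
esi=12&7=4
ecx=7-1=6
cmp ecx, 3  (cmp 6,3)
jg again: taken
esi=4&6=4
ecx=6-1=5
cmp ecx, 3  (cmp 5,3)
jg again: taken
esi=4&5=4
ecx=5-1=4
cmp ecx, 3  (cmp 4,3)
jg again: taken
esi=4&4=4
ecx=4-1=3
cmp ecx, 3  (cmp 3,3)
jg again: not taken
halt.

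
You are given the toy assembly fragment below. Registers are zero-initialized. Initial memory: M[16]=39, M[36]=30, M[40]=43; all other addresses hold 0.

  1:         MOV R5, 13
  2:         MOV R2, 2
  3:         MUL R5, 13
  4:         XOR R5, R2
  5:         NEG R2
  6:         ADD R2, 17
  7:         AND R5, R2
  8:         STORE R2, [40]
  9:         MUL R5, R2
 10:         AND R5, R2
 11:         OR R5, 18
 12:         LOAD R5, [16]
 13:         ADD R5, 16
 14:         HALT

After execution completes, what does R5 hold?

55

after MOV R5, 13: R5=13
after MOV R2, 2: R2=2
after MUL R5, 13: R5=13*13=169
after XOR R5, R2: R5=169^2=171
after NEG R2: R2=-(2)=-2
after ADD R2, 17: R2=(-2)+17=15
after AND R5, R2: R5=171&15=11
STORE R2, [40] → M[40]=15
after MUL R5, R2: R5=11*15=165
after AND R5, R2: R5=165&15=5
after OR R5, 18: R5=5|18=23
after LOAD R5, [16]: R5=M[16]=39
after ADD R5, 16: R5=39+16=55
halt.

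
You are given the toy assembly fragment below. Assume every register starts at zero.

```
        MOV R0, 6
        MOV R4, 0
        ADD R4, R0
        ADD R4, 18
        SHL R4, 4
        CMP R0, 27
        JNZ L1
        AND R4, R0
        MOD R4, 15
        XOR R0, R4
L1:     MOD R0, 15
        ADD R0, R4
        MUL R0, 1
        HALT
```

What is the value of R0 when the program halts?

390

after MOV R0, 6: R0=6
after MOV R4, 0: R4=0
after ADD R4, R0: R4=0+6=6
after ADD R4, 18: R4=6+18=24
after SHL R4, 4: R4=24<<4=384
CMP R0, 27  (cmp 6,27)
JNZ L1: taken
after MOD R0, 15: R0=6%15=6
after ADD R0, R4: R0=6+384=390
after MUL R0, 1: R0=390*1=390
halt.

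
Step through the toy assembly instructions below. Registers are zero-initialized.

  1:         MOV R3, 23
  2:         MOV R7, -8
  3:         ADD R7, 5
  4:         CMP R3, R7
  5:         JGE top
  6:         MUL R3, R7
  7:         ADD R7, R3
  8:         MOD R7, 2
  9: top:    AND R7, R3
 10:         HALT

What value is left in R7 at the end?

MOV R3, 23 → R3=23
MOV R7, -8 → R7=-8
ADD R7, 5 → R7=(-8)+5=-3
CMP R3, R7  (cmp 23,-3)
JGE top: taken
AND R7, R3 → R7=(-3)&23=21
halt.

21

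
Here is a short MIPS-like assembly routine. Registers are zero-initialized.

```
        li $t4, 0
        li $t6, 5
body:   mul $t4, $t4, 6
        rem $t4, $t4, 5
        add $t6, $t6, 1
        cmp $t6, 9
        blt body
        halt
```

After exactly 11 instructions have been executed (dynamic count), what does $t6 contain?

after li $t4, 0: $t4=0
after li $t6, 5: $t6=5
after mul $t4, $t4, 6: $t4=0*6=0
after rem $t4, $t4, 5: $t4=0%5=0
after add $t6, $t6, 1: $t6=5+1=6
cmp $t6, 9  (cmp 6,9)
blt body: taken
after mul $t4, $t4, 6: $t4=0*6=0
after rem $t4, $t4, 5: $t4=0%5=0
after add $t6, $t6, 1: $t6=6+1=7
cmp $t6, 9  (cmp 7,9)
After step 11: $t6 = 7.

7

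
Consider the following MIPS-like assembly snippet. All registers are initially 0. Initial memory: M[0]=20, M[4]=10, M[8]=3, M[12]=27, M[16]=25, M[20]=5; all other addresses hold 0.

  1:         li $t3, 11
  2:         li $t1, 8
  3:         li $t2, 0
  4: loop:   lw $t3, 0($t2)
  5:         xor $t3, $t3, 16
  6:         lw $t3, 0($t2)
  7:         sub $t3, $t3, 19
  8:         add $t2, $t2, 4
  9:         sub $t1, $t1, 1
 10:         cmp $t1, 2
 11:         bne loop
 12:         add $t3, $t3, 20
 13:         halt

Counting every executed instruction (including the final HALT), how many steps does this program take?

after li $t3, 11: $t3=11
after li $t1, 8: $t1=8
after li $t2, 0: $t2=0
after lw $t3, 0($t2): $t3=M[0]=20
after xor $t3, $t3, 16: $t3=20^16=4
after lw $t3, 0($t2): $t3=M[0]=20
after sub $t3, $t3, 19: $t3=20-19=1
after add $t2, $t2, 4: $t2=0+4=4
after sub $t1, $t1, 1: $t1=8-1=7
cmp $t1, 2  (cmp 7,2)
bne loop: taken
after lw $t3, 0($t2): $t3=M[4]=10
after xor $t3, $t3, 16: $t3=10^16=26
after lw $t3, 0($t2): $t3=M[4]=10
after sub $t3, $t3, 19: $t3=10-19=-9
after add $t2, $t2, 4: $t2=4+4=8
after sub $t1, $t1, 1: $t1=7-1=6
cmp $t1, 2  (cmp 6,2)
bne loop: taken
after lw $t3, 0($t2): $t3=M[8]=3
after xor $t3, $t3, 16: $t3=3^16=19
after lw $t3, 0($t2): $t3=M[8]=3
after sub $t3, $t3, 19: $t3=3-19=-16
after add $t2, $t2, 4: $t2=8+4=12
after sub $t1, $t1, 1: $t1=6-1=5
cmp $t1, 2  (cmp 5,2)
bne loop: taken
after lw $t3, 0($t2): $t3=M[12]=27
after xor $t3, $t3, 16: $t3=27^16=11
after lw $t3, 0($t2): $t3=M[12]=27
after sub $t3, $t3, 19: $t3=27-19=8
after add $t2, $t2, 4: $t2=12+4=16
after sub $t1, $t1, 1: $t1=5-1=4
cmp $t1, 2  (cmp 4,2)
bne loop: taken
after lw $t3, 0($t2): $t3=M[16]=25
after xor $t3, $t3, 16: $t3=25^16=9
after lw $t3, 0($t2): $t3=M[16]=25
after sub $t3, $t3, 19: $t3=25-19=6
after add $t2, $t2, 4: $t2=16+4=20
after sub $t1, $t1, 1: $t1=4-1=3
cmp $t1, 2  (cmp 3,2)
bne loop: taken
after lw $t3, 0($t2): $t3=M[20]=5
after xor $t3, $t3, 16: $t3=5^16=21
after lw $t3, 0($t2): $t3=M[20]=5
after sub $t3, $t3, 19: $t3=5-19=-14
after add $t2, $t2, 4: $t2=20+4=24
after sub $t1, $t1, 1: $t1=3-1=2
cmp $t1, 2  (cmp 2,2)
bne loop: not taken
after add $t3, $t3, 20: $t3=(-14)+20=6
halt.
Total executed instructions: 53.

53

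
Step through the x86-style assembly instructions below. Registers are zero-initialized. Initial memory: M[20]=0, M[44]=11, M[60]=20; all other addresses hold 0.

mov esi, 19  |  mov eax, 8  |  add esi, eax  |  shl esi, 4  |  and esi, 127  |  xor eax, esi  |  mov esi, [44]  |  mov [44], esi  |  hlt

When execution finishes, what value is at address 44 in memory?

11

mov esi, 19 → esi=19
mov eax, 8 → eax=8
add esi, eax → esi=19+8=27
shl esi, 4 → esi=27<<4=432
and esi, 127 → esi=432&127=48
xor eax, esi → eax=8^48=56
mov esi, [44] → esi=M[44]=11
mov [44], esi → M[44]=11
halt.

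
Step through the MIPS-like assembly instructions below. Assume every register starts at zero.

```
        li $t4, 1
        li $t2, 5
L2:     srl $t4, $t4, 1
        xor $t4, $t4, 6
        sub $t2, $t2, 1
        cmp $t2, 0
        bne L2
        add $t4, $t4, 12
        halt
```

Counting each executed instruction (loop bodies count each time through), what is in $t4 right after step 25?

4

li $t4, 1 → $t4=1
li $t2, 5 → $t2=5
srl $t4, $t4, 1 → $t4=1>>1=0
xor $t4, $t4, 6 → $t4=0^6=6
sub $t2, $t2, 1 → $t2=5-1=4
cmp $t2, 0  (cmp 4,0)
bne L2: taken
srl $t4, $t4, 1 → $t4=6>>1=3
xor $t4, $t4, 6 → $t4=3^6=5
sub $t2, $t2, 1 → $t2=4-1=3
cmp $t2, 0  (cmp 3,0)
bne L2: taken
srl $t4, $t4, 1 → $t4=5>>1=2
xor $t4, $t4, 6 → $t4=2^6=4
sub $t2, $t2, 1 → $t2=3-1=2
cmp $t2, 0  (cmp 2,0)
bne L2: taken
srl $t4, $t4, 1 → $t4=4>>1=2
xor $t4, $t4, 6 → $t4=2^6=4
sub $t2, $t2, 1 → $t2=2-1=1
cmp $t2, 0  (cmp 1,0)
bne L2: taken
srl $t4, $t4, 1 → $t4=4>>1=2
xor $t4, $t4, 6 → $t4=2^6=4
sub $t2, $t2, 1 → $t2=1-1=0
After step 25: $t4 = 4.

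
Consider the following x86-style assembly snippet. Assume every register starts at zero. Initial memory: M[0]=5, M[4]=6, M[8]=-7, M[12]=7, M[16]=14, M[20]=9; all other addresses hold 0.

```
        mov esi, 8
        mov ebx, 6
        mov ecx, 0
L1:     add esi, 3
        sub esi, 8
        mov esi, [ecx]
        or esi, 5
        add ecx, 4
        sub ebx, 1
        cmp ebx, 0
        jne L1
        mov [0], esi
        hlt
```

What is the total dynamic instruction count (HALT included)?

after mov esi, 8: esi=8
after mov ebx, 6: ebx=6
after mov ecx, 0: ecx=0
after add esi, 3: esi=8+3=11
after sub esi, 8: esi=11-8=3
after mov esi, [ecx]: esi=M[0]=5
after or esi, 5: esi=5|5=5
after add ecx, 4: ecx=0+4=4
after sub ebx, 1: ebx=6-1=5
cmp ebx, 0  (cmp 5,0)
jne L1: taken
after add esi, 3: esi=5+3=8
after sub esi, 8: esi=8-8=0
after mov esi, [ecx]: esi=M[4]=6
after or esi, 5: esi=6|5=7
after add ecx, 4: ecx=4+4=8
after sub ebx, 1: ebx=5-1=4
cmp ebx, 0  (cmp 4,0)
jne L1: taken
after add esi, 3: esi=7+3=10
after sub esi, 8: esi=10-8=2
after mov esi, [ecx]: esi=M[8]=-7
after or esi, 5: esi=(-7)|5=-3
after add ecx, 4: ecx=8+4=12
after sub ebx, 1: ebx=4-1=3
cmp ebx, 0  (cmp 3,0)
jne L1: taken
after add esi, 3: esi=(-3)+3=0
after sub esi, 8: esi=0-8=-8
after mov esi, [ecx]: esi=M[12]=7
after or esi, 5: esi=7|5=7
after add ecx, 4: ecx=12+4=16
after sub ebx, 1: ebx=3-1=2
cmp ebx, 0  (cmp 2,0)
jne L1: taken
after add esi, 3: esi=7+3=10
after sub esi, 8: esi=10-8=2
after mov esi, [ecx]: esi=M[16]=14
after or esi, 5: esi=14|5=15
after add ecx, 4: ecx=16+4=20
after sub ebx, 1: ebx=2-1=1
cmp ebx, 0  (cmp 1,0)
jne L1: taken
after add esi, 3: esi=15+3=18
after sub esi, 8: esi=18-8=10
after mov esi, [ecx]: esi=M[20]=9
after or esi, 5: esi=9|5=13
after add ecx, 4: ecx=20+4=24
after sub ebx, 1: ebx=1-1=0
cmp ebx, 0  (cmp 0,0)
jne L1: not taken
mov [0], esi → M[0]=13
halt.
Total executed instructions: 53.

53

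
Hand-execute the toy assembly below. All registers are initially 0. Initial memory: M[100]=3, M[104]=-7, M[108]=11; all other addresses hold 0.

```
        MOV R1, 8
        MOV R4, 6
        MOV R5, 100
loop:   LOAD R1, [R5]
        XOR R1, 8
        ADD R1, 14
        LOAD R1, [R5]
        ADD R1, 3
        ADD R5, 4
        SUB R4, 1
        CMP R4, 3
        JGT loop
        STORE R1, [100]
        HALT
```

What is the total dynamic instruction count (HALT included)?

32

MOV R1, 8 → R1=8
MOV R4, 6 → R4=6
MOV R5, 100 → R5=100
LOAD R1, [R5] → R1=M[100]=3
XOR R1, 8 → R1=3^8=11
ADD R1, 14 → R1=11+14=25
LOAD R1, [R5] → R1=M[100]=3
ADD R1, 3 → R1=3+3=6
ADD R5, 4 → R5=100+4=104
SUB R4, 1 → R4=6-1=5
CMP R4, 3  (cmp 5,3)
JGT loop: taken
LOAD R1, [R5] → R1=M[104]=-7
XOR R1, 8 → R1=(-7)^8=-15
ADD R1, 14 → R1=(-15)+14=-1
LOAD R1, [R5] → R1=M[104]=-7
ADD R1, 3 → R1=(-7)+3=-4
ADD R5, 4 → R5=104+4=108
SUB R4, 1 → R4=5-1=4
CMP R4, 3  (cmp 4,3)
JGT loop: taken
LOAD R1, [R5] → R1=M[108]=11
XOR R1, 8 → R1=11^8=3
ADD R1, 14 → R1=3+14=17
LOAD R1, [R5] → R1=M[108]=11
ADD R1, 3 → R1=11+3=14
ADD R5, 4 → R5=108+4=112
SUB R4, 1 → R4=4-1=3
CMP R4, 3  (cmp 3,3)
JGT loop: not taken
STORE R1, [100] → M[100]=14
halt.
Total executed instructions: 32.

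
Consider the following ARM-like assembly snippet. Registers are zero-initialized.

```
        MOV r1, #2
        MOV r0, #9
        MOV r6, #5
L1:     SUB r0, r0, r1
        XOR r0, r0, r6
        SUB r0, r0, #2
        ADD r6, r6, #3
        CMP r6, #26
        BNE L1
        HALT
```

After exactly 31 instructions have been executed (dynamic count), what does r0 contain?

-28

r1=2
r0=9
r6=5
r0=9-2=7
r0=7^5=2
r0=2-2=0
r6=5+3=8
CMP r6, #26  (cmp 8,26)
BNE L1: taken
r0=0-2=-2
r0=(-2)^8=-10
r0=(-10)-2=-12
r6=8+3=11
CMP r6, #26  (cmp 11,26)
BNE L1: taken
r0=(-12)-2=-14
r0=(-14)^11=-7
r0=(-7)-2=-9
r6=11+3=14
CMP r6, #26  (cmp 14,26)
BNE L1: taken
r0=(-9)-2=-11
r0=(-11)^14=-5
r0=(-5)-2=-7
r6=14+3=17
CMP r6, #26  (cmp 17,26)
BNE L1: taken
r0=(-7)-2=-9
r0=(-9)^17=-26
r0=(-26)-2=-28
r6=17+3=20
After step 31: r0 = -28.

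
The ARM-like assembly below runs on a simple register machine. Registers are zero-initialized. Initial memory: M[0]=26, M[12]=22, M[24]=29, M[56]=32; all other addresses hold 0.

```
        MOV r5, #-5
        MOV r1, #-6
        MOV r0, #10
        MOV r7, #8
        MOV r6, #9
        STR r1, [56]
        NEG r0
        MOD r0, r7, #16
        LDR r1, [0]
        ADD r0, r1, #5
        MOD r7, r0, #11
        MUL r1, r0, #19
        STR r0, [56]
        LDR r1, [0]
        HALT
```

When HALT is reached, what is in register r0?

31

r5=-5
r1=-6
r0=10
r7=8
r6=9
STR r1, [56] → M[56]=-6
r0=-(10)=-10
r0=8%16=8
r1=M[0]=26
r0=26+5=31
r7=31%11=9
r1=31*19=589
STR r0, [56] → M[56]=31
r1=M[0]=26
halt.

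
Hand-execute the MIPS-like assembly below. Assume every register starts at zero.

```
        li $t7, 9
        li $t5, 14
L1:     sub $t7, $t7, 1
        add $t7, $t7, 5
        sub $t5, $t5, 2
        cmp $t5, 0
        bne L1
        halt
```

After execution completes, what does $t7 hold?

$t7=9
$t5=14
$t7=9-1=8
$t7=8+5=13
$t5=14-2=12
cmp $t5, 0  (cmp 12,0)
bne L1: taken
$t7=13-1=12
$t7=12+5=17
$t5=12-2=10
cmp $t5, 0  (cmp 10,0)
bne L1: taken
$t7=17-1=16
$t7=16+5=21
$t5=10-2=8
cmp $t5, 0  (cmp 8,0)
bne L1: taken
$t7=21-1=20
$t7=20+5=25
$t5=8-2=6
cmp $t5, 0  (cmp 6,0)
bne L1: taken
$t7=25-1=24
$t7=24+5=29
$t5=6-2=4
cmp $t5, 0  (cmp 4,0)
bne L1: taken
$t7=29-1=28
$t7=28+5=33
$t5=4-2=2
cmp $t5, 0  (cmp 2,0)
bne L1: taken
$t7=33-1=32
$t7=32+5=37
$t5=2-2=0
cmp $t5, 0  (cmp 0,0)
bne L1: not taken
halt.

37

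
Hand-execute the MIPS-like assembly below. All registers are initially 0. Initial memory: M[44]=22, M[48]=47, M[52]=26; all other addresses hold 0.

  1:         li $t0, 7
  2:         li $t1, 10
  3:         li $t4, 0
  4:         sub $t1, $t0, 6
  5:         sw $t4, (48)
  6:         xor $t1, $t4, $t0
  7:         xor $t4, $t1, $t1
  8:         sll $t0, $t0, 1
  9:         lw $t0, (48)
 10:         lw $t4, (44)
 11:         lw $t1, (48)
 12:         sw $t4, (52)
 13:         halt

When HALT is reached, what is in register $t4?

li $t0, 7 → $t0=7
li $t1, 10 → $t1=10
li $t4, 0 → $t4=0
sub $t1, $t0, 6 → $t1=7-6=1
sw $t4, (48) → M[48]=0
xor $t1, $t4, $t0 → $t1=0^7=7
xor $t4, $t1, $t1 → $t4=7^7=0
sll $t0, $t0, 1 → $t0=7<<1=14
lw $t0, (48) → $t0=M[48]=0
lw $t4, (44) → $t4=M[44]=22
lw $t1, (48) → $t1=M[48]=0
sw $t4, (52) → M[52]=22
halt.

22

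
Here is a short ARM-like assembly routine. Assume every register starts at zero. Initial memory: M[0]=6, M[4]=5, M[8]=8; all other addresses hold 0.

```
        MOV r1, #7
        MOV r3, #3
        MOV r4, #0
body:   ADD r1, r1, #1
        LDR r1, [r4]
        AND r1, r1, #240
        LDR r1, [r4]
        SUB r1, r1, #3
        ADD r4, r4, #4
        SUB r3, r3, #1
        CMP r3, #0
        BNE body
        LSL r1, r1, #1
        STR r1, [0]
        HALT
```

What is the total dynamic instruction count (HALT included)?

33

r1=7
r3=3
r4=0
r1=7+1=8
r1=M[0]=6
r1=6&240=0
r1=M[0]=6
r1=6-3=3
r4=0+4=4
r3=3-1=2
CMP r3, #0  (cmp 2,0)
BNE body: taken
r1=3+1=4
r1=M[4]=5
r1=5&240=0
r1=M[4]=5
r1=5-3=2
r4=4+4=8
r3=2-1=1
CMP r3, #0  (cmp 1,0)
BNE body: taken
r1=2+1=3
r1=M[8]=8
r1=8&240=0
r1=M[8]=8
r1=8-3=5
r4=8+4=12
r3=1-1=0
CMP r3, #0  (cmp 0,0)
BNE body: not taken
r1=5<<1=10
STR r1, [0] → M[0]=10
halt.
Total executed instructions: 33.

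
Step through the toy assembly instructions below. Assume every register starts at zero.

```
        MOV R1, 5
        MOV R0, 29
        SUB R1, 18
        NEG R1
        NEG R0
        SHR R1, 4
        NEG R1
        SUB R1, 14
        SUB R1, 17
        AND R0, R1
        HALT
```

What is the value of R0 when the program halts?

-31

MOV R1, 5 → R1=5
MOV R0, 29 → R0=29
SUB R1, 18 → R1=5-18=-13
NEG R1 → R1=-(-13)=13
NEG R0 → R0=-(29)=-29
SHR R1, 4 → R1=13>>4=0
NEG R1 → R1=-(0)=0
SUB R1, 14 → R1=0-14=-14
SUB R1, 17 → R1=(-14)-17=-31
AND R0, R1 → R0=(-29)&(-31)=-31
halt.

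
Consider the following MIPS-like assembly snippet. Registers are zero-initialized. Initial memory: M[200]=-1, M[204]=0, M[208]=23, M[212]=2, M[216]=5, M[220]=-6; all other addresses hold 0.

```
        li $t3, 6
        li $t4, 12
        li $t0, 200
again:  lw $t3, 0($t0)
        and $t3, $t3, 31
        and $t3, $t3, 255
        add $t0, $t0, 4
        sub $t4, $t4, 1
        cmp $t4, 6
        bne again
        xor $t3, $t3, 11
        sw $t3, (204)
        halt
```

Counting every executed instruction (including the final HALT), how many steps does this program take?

$t3=6
$t4=12
$t0=200
$t3=M[200]=-1
$t3=(-1)&31=31
$t3=31&255=31
$t0=200+4=204
$t4=12-1=11
cmp $t4, 6  (cmp 11,6)
bne again: taken
$t3=M[204]=0
$t3=0&31=0
$t3=0&255=0
$t0=204+4=208
$t4=11-1=10
cmp $t4, 6  (cmp 10,6)
bne again: taken
$t3=M[208]=23
$t3=23&31=23
$t3=23&255=23
$t0=208+4=212
$t4=10-1=9
cmp $t4, 6  (cmp 9,6)
bne again: taken
$t3=M[212]=2
$t3=2&31=2
$t3=2&255=2
$t0=212+4=216
$t4=9-1=8
cmp $t4, 6  (cmp 8,6)
bne again: taken
$t3=M[216]=5
$t3=5&31=5
$t3=5&255=5
$t0=216+4=220
$t4=8-1=7
cmp $t4, 6  (cmp 7,6)
bne again: taken
$t3=M[220]=-6
$t3=(-6)&31=26
$t3=26&255=26
$t0=220+4=224
$t4=7-1=6
cmp $t4, 6  (cmp 6,6)
bne again: not taken
$t3=26^11=17
sw $t3, (204) → M[204]=17
halt.
Total executed instructions: 48.

48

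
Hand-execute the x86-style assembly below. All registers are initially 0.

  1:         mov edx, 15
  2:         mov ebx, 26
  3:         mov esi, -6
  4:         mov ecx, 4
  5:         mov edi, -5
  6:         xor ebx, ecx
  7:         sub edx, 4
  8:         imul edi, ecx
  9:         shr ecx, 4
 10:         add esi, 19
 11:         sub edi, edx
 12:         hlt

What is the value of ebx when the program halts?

30

after mov edx, 15: edx=15
after mov ebx, 26: ebx=26
after mov esi, -6: esi=-6
after mov ecx, 4: ecx=4
after mov edi, -5: edi=-5
after xor ebx, ecx: ebx=26^4=30
after sub edx, 4: edx=15-4=11
after imul edi, ecx: edi=(-5)*4=-20
after shr ecx, 4: ecx=4>>4=0
after add esi, 19: esi=(-6)+19=13
after sub edi, edx: edi=(-20)-11=-31
halt.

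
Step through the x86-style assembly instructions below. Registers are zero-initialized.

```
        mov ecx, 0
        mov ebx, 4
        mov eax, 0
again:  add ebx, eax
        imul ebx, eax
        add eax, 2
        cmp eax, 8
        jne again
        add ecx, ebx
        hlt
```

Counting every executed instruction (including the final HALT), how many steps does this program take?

mov ecx, 0 → ecx=0
mov ebx, 4 → ebx=4
mov eax, 0 → eax=0
add ebx, eax → ebx=4+0=4
imul ebx, eax → ebx=4*0=0
add eax, 2 → eax=0+2=2
cmp eax, 8  (cmp 2,8)
jne again: taken
add ebx, eax → ebx=0+2=2
imul ebx, eax → ebx=2*2=4
add eax, 2 → eax=2+2=4
cmp eax, 8  (cmp 4,8)
jne again: taken
add ebx, eax → ebx=4+4=8
imul ebx, eax → ebx=8*4=32
add eax, 2 → eax=4+2=6
cmp eax, 8  (cmp 6,8)
jne again: taken
add ebx, eax → ebx=32+6=38
imul ebx, eax → ebx=38*6=228
add eax, 2 → eax=6+2=8
cmp eax, 8  (cmp 8,8)
jne again: not taken
add ecx, ebx → ecx=0+228=228
halt.
Total executed instructions: 25.

25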